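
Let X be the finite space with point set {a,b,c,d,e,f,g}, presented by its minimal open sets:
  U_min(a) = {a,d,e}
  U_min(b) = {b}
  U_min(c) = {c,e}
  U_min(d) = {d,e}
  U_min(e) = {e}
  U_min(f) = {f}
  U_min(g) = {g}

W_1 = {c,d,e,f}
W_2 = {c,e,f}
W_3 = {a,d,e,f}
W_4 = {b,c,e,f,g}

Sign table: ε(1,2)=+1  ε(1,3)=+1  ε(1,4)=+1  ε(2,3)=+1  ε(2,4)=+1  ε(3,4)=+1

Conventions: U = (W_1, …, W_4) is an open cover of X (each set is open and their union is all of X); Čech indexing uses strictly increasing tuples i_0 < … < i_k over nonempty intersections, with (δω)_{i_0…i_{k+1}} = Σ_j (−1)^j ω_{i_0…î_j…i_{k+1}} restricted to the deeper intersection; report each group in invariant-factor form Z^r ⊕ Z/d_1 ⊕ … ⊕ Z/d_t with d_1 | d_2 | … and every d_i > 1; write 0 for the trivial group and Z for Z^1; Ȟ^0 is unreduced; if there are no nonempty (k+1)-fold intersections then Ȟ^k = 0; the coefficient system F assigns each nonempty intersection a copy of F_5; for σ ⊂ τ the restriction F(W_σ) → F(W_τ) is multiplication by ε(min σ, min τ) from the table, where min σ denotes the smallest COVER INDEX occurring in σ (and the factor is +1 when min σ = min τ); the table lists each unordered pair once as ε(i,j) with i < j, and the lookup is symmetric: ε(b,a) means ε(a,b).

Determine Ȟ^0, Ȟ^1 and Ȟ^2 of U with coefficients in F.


cover nerve:
  W12={c,e,f} W13={d,e,f} W14={c,e,f} W23={e,f} W24={c,e,f} W34={e,f}
  W123={e,f} W124={c,e,f} W134={e,f} W234={e,f}
  W1234={e,f}
C dims 4,6,4,1; δ0: rk_F5 3; δ1: rk_F5 3; δ2: rk_F5 1
Ȟ^0: (4−3)−0=1 ⇒ Z/5
Ȟ^1: (6−3)−3=0 ⇒ 0
Ȟ^2: (4−1)−3=0 ⇒ 0

Ȟ^0 ≅ Z/5, Ȟ^1 ≅ 0 and Ȟ^2 ≅ 0


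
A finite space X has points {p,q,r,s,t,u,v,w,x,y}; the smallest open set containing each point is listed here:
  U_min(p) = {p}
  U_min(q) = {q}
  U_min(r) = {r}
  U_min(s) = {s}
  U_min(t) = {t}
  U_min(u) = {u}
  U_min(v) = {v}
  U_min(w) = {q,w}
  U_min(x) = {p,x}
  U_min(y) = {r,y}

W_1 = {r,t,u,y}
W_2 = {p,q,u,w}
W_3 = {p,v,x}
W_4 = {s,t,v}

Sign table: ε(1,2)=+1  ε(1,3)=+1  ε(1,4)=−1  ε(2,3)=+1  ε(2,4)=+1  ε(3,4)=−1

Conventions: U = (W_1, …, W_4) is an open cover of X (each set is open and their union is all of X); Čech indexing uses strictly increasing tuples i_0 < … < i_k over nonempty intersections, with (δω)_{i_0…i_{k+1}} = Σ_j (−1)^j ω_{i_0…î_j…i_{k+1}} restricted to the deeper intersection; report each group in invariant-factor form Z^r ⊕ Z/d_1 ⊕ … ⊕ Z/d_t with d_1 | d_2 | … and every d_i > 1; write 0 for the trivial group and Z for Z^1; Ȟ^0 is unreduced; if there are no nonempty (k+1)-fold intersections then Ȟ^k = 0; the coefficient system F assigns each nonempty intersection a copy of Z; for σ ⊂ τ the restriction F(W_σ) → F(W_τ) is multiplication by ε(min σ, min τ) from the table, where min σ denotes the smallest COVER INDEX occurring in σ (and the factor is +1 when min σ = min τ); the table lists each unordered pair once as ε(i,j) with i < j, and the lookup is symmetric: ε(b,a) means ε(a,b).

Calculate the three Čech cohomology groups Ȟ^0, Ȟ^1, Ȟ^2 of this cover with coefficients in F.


cover nerve:
  W12={u} W14={t} W23={p} W34={v}
C dims 4,4; δ0: rk 3, SNF 1^3
Ȟ^0: (4−3)−0=1 ⇒ Z
Ȟ^1: (4−0)−3=1 ⇒ Z
Ȟ^2: (0−0)−0=0 ⇒ 0

Ȟ^0 = Z, Ȟ^1 = Z and Ȟ^2 = 0


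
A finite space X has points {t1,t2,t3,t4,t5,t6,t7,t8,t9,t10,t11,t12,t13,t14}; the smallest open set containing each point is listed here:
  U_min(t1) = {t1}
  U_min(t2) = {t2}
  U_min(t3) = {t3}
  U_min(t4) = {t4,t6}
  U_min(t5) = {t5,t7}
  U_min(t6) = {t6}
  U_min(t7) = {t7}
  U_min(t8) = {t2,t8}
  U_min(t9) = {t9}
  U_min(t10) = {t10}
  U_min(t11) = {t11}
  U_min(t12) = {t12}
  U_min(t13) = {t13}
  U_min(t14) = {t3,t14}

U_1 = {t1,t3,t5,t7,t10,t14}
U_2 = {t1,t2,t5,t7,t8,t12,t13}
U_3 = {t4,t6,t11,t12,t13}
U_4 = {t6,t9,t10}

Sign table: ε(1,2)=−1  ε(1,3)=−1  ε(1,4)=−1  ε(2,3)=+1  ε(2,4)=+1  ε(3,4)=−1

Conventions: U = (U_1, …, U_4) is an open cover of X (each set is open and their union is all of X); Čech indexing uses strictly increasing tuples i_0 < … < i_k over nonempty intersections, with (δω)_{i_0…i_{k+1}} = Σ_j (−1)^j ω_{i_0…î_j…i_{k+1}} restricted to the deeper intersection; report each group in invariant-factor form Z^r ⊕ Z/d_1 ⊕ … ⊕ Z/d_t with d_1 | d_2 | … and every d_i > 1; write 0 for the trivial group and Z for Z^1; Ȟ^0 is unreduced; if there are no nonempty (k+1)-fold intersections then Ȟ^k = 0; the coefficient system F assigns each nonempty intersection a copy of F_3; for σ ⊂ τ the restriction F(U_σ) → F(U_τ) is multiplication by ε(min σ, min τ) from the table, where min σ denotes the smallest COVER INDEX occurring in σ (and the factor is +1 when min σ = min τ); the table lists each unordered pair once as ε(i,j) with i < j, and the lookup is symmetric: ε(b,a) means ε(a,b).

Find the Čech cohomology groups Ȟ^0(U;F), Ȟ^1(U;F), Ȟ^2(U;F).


cover nerve:
  U12={t1,t5,t7} U14={t10} U23={t12,t13} U34={t6}
C dims 4,4; δ0: rk_F3 4
Ȟ^0: (4−4)−0=0 ⇒ 0
Ȟ^1: (4−0)−4=0 ⇒ 0
Ȟ^2: (0−0)−0=0 ⇒ 0

Ȟ^0(U;F) ≅ 0, Ȟ^1(U;F) ≅ 0, Ȟ^2(U;F) ≅ 0


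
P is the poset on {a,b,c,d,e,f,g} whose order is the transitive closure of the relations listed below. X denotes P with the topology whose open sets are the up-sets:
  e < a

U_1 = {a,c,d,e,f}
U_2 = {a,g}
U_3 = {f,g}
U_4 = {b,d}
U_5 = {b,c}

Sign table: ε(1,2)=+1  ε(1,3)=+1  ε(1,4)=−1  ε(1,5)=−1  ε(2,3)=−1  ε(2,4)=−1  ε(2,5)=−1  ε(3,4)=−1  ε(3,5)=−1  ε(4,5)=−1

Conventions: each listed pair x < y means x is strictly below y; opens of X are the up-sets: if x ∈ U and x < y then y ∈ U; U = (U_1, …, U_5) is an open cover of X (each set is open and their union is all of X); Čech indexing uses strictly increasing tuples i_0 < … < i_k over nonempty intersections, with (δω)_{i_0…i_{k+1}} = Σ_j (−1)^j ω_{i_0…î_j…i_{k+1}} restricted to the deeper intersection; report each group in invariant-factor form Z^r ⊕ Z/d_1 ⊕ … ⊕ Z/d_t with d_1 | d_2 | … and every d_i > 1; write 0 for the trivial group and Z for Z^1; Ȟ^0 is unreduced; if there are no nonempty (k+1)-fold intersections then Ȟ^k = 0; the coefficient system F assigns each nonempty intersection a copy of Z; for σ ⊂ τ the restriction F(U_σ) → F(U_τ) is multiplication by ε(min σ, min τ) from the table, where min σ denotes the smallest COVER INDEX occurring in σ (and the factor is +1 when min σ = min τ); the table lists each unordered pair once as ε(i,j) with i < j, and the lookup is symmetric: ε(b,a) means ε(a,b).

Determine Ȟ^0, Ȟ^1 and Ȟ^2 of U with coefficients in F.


cover nerve:
  U12={a} U13={f} U14={d} U15={c} U23={g} U45={b}
C dims 5,6; δ0: rk 5, SNF 1^4·2
Ȟ^0: (5−5)−0=0 ⇒ 0
Ȟ^1: (6−0)−5=1 plus torsion [2] ⇒ Z ⊕ Z/2
Ȟ^2: (0−0)−0=0 ⇒ 0

Ȟ^0(U;F) ≅ 0, Ȟ^1(U;F) ≅ Z ⊕ Z/2 and Ȟ^2(U;F) ≅ 0


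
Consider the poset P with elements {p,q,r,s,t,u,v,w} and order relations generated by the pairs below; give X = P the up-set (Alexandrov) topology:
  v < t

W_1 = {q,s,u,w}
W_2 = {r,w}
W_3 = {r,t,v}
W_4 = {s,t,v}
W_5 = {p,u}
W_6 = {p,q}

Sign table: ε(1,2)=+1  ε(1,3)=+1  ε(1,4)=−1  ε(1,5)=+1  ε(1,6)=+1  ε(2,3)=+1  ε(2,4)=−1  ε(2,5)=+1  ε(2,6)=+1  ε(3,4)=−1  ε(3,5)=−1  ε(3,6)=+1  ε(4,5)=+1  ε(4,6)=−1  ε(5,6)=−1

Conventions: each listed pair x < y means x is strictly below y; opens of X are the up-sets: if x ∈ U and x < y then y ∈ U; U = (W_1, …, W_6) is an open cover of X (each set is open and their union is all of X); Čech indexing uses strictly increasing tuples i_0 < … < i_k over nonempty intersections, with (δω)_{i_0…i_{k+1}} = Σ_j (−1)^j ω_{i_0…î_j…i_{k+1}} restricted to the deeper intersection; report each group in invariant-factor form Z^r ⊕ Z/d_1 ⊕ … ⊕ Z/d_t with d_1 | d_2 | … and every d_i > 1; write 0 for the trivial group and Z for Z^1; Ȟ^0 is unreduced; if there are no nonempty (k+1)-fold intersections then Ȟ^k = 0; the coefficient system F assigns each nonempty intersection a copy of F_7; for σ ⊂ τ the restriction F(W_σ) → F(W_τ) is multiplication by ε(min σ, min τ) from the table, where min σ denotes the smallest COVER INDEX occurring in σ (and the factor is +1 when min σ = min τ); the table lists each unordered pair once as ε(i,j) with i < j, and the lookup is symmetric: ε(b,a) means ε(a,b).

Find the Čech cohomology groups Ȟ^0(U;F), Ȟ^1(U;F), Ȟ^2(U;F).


Ȟ^0 ≅ 0, Ȟ^1 ≅ Z/7 and Ȟ^2 ≅ 0

nerve of the cover:
  W12={w} W14={s} W15={u} W16={q} W23={r} W34={t,v} W56={p}
C dims 6,7; δ0: rk_F7 6
Ȟ^0 = (6 − 6) − 0 = 0, so Ȟ^0 ≅ 0
Ȟ^1 = (7 − 0) − 6 = 1, so Ȟ^1 ≅ Z/7
Ȟ^2 = (0 − 0) − 0 = 0, so Ȟ^2 ≅ 0


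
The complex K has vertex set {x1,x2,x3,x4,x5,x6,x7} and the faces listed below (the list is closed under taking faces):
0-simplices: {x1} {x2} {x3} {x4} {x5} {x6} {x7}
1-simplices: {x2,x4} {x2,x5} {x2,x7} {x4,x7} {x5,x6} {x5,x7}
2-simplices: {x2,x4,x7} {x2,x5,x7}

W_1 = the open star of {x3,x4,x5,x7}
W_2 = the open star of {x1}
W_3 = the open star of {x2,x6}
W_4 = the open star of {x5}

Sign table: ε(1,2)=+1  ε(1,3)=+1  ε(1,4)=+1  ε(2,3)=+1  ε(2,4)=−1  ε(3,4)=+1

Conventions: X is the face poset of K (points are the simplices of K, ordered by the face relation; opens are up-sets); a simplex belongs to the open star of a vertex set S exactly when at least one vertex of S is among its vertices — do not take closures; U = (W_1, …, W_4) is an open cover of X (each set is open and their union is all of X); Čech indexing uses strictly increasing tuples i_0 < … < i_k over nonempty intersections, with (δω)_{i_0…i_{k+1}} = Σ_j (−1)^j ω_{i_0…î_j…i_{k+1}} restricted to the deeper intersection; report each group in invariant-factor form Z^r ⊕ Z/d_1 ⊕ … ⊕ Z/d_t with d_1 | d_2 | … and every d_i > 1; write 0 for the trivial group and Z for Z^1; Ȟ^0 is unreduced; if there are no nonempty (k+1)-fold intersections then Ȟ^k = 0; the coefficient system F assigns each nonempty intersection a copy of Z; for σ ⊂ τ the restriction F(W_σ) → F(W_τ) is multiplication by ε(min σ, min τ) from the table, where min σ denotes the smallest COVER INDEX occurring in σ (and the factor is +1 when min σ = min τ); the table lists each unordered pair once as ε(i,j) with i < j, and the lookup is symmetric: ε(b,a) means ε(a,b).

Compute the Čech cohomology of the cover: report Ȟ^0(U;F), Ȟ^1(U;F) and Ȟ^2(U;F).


nonempty overlaps:
  W1={{x3},{x4},{x5},{x7},{x2,x4},{x2,x5},{x2,x7},{x4,x7},{x5,x6},{x5,x7},{x2,x4,x7},{x2,x5,x7}} W2={{x1}} W3={{x2},{x6},{x2,x4},{x2,x5},{x2,x7},{x5,x6},{x2,x4,x7},{x2,x5,x7}} W4={{x5},{x2,x5},{x5,x6},{x5,x7},{x2,x5,x7}}
  W13={{x2,x4},{x2,x5},{x2,x7},{x5,x6},{x2,x4,x7},{x2,x5,x7}} W14={{x5},{x2,x5},{x5,x6},{x5,x7},{x2,x5,x7}} W34={{x2,x5},{x5,x6},{x2,x5,x7}}
  W134={{x2,x5},{x5,x6},{x2,x5,x7}}
C dims 4,3,1; δ0: rk 2, SNF 1^2; δ1: rk 1, SNF 1^1
degree 0: 4−2−0 = 2 → Ȟ^0 ≅ Z^2
degree 1: 3−1−2 = 0 → Ȟ^1 ≅ 0
degree 2: 1−0−1 = 0 → Ȟ^2 ≅ 0

Ȟ^0 ≅ Z^2; Ȟ^1 ≅ 0; Ȟ^2 ≅ 0


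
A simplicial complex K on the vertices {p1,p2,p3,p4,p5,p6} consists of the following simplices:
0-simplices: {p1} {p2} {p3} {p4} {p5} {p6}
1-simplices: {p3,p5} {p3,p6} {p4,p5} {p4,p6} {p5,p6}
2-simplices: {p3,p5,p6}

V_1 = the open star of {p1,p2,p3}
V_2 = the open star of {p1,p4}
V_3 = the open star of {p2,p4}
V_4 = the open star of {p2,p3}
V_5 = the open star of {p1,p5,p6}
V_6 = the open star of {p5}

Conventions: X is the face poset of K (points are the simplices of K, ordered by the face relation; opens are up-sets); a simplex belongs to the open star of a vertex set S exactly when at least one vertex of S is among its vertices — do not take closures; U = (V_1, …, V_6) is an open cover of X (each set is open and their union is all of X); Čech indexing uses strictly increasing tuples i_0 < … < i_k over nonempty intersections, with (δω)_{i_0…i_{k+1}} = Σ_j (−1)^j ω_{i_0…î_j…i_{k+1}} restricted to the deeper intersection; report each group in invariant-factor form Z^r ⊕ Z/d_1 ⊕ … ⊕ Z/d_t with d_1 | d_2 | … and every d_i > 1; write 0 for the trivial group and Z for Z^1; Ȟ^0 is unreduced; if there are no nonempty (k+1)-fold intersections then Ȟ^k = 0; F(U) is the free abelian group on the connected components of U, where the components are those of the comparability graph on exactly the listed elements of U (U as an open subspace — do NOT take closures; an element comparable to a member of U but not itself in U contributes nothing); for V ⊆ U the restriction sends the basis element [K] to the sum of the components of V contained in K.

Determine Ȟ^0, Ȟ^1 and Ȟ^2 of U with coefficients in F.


intersection data:
  V1={{p1},{p2},{p3},{p3,p5},{p3,p6},{p3,p5,p6}} V2={{p1},{p4},{p4,p5},{p4,p6}} V3={{p2},{p4},{p4,p5},{p4,p6}} V4={{p2},{p3},{p3,p5},{p3,p6},{p3,p5,p6}} V5={{p1},{p5},{p6},{p3,p5},{p3,p6},{p4,p5},{p4,p6},{p5,p6},{p3,p5,p6}} V6={{p5},{p3,p5},{p4,p5},{p5,p6},{p3,p5,p6}}
  V12={{p1}} V13={{p2}} V14={{p2},{p3},{p3,p5},{p3,p6},{p3,p5,p6}} V15={{p1},{p3,p5},{p3,p6},{p3,p5,p6}} V16={{p3,p5},{p3,p5,p6}} V23={{p4},{p4,p5},{p4,p6}} V25={{p1},{p4,p5},{p4,p6}} V26={{p4,p5}} V34={{p2}} V35={{p4,p5},{p4,p6}} V36={{p4,p5}} V45={{p3,p5},{p3,p6},{p3,p5,p6}} V46={{p3,p5},{p3,p5,p6}} V56={{p5},{p3,p5},{p4,p5},{p5,p6},{p3,p5,p6}}
  V125={{p1}} V134={{p2}} V145={{p3,p5},{p3,p6},{p3,p5,p6}} V146={{p3,p5},{p3,p5,p6}} V156={{p3,p5},{p3,p5,p6}} V235={{p4,p5},{p4,p6}} V236={{p4,p5}} V256={{p4,p5}} V356={{p4,p5}} V456={{p3,p5},{p3,p5,p6}}
  V1456={{p3,p5},{p3,p5,p6}} V2356={{p4,p5}}
components per intersection:
  V1: {{p1}} {{p2}} {{p3},{p3,p5},{p3,p6},{p3,p5,p6}}
  V2: {{p1}} {{p4},{p4,p5},{p4,p6}}
  V3: {{p2}} {{p4},{p4,p5},{p4,p6}}
  V4: {{p2}} {{p3},{p3,p5},{p3,p6},{p3,p5,p6}}
  V5: {{p1}} {{p5},{p6},{p3,p5},{p3,p6},{p4,p5},{p4,p6},{p5,p6},{p3,p5,p6}}
  V6: {{p5},{p3,p5},{p4,p5},{p5,p6},{p3,p5,p6}}
  V12: {{p1}}
  V13: {{p2}}
  V14: {{p2}} {{p3},{p3,p5},{p3,p6},{p3,p5,p6}}
  V15: {{p1}} {{p3,p5},{p3,p6},{p3,p5,p6}}
  V16: {{p3,p5},{p3,p5,p6}}
  V23: {{p4},{p4,p5},{p4,p6}}
  V25: {{p1}} {{p4,p5}} {{p4,p6}}
  V26: {{p4,p5}}
  V34: {{p2}}
  V35: {{p4,p5}} {{p4,p6}}
  V36: {{p4,p5}}
  V45: {{p3,p5},{p3,p6},{p3,p5,p6}}
  V46: {{p3,p5},{p3,p5,p6}}
  V56: {{p5},{p3,p5},{p4,p5},{p5,p6},{p3,p5,p6}}
  V125: {{p1}}
  V134: {{p2}}
  V145: {{p3,p5},{p3,p6},{p3,p5,p6}}
  V146: {{p3,p5},{p3,p5,p6}}
  V156: {{p3,p5},{p3,p5,p6}}
  V235: {{p4,p5}} {{p4,p6}}
  V236: {{p4,p5}}
  V256: {{p4,p5}}
  V356: {{p4,p5}}
  V456: {{p3,p5},{p3,p5,p6}}
  V1456: {{p3,p5},{p3,p5,p6}}
  V2356: {{p4,p5}}
C dims 12,19,11,2; δ0: rk 9, SNF 1^9; δ1: rk 9, SNF 1^9; δ2: rk 2, SNF 1^2
Ȟ^0 = (12 − 9) − 0 = 3, so Ȟ^0 ≅ Z^3
Ȟ^1 = (19 − 9) − 9 = 1, so Ȟ^1 ≅ Z
Ȟ^2 = (11 − 2) − 9 = 0, so Ȟ^2 ≅ 0

Ȟ^0 ≅ Z^3, Ȟ^1 ≅ Z and Ȟ^2 ≅ 0


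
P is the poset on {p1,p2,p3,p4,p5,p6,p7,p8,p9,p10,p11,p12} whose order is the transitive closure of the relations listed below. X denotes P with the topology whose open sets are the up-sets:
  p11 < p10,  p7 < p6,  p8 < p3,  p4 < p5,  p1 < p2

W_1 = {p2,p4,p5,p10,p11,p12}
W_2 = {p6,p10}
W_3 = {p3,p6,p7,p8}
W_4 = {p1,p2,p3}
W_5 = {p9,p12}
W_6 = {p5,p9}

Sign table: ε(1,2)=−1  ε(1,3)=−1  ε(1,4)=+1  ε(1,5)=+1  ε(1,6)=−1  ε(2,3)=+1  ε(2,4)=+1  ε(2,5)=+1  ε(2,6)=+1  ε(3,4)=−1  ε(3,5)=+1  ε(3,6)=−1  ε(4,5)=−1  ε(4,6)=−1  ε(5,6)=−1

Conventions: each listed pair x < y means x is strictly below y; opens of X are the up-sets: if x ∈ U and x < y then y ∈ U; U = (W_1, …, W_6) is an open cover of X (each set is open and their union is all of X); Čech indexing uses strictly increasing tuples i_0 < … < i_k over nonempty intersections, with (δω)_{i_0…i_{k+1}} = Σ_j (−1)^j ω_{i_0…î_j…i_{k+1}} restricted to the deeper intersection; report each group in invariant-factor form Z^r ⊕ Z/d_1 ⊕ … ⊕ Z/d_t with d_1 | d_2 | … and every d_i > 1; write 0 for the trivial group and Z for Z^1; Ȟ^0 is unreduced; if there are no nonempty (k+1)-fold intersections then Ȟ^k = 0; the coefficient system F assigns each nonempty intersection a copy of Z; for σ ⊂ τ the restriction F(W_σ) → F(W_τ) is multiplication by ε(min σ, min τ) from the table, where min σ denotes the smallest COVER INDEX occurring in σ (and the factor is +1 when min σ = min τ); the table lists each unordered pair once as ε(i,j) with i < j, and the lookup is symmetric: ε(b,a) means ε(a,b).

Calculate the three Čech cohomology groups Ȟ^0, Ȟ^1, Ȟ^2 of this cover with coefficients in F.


Ȟ^0 ≅ Z, Ȟ^1 ≅ Z^2 and Ȟ^2 ≅ 0

intersection data:
  W12={p10} W14={p2} W15={p12} W16={p5} W23={p6} W34={p3} W56={p9}
C dims 6,7; δ0: rk 5, SNF 1^5
Ȟ^0 = (6 − 5) − 0 = 1, so Ȟ^0 ≅ Z
Ȟ^1 = (7 − 0) − 5 = 2, so Ȟ^1 ≅ Z^2
Ȟ^2 = (0 − 0) − 0 = 0, so Ȟ^2 ≅ 0


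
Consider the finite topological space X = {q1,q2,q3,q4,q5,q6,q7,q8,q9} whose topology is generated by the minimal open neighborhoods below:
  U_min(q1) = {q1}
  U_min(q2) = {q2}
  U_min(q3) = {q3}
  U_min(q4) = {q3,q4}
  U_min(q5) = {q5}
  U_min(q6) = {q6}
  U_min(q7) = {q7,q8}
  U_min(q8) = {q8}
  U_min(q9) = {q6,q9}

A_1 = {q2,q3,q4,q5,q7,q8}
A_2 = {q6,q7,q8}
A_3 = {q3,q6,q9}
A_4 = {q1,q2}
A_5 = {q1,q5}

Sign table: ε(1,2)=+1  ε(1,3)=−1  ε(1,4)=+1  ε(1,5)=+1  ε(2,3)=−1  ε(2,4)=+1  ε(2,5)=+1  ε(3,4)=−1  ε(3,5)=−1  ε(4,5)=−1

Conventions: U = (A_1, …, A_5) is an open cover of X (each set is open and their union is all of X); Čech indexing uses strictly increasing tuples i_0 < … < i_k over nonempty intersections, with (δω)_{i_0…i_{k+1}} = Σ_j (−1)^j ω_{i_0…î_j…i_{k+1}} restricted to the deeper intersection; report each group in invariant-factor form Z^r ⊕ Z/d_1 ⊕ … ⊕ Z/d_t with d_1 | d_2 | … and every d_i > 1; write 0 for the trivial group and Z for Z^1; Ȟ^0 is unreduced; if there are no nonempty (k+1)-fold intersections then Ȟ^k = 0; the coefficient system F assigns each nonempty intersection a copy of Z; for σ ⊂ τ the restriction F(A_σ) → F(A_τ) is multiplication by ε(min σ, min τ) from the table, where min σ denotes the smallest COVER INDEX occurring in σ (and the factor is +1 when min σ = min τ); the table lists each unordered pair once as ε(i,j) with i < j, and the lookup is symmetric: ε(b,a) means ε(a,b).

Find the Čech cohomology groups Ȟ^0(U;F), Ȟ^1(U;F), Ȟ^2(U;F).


Ȟ^0(U;F) ≅ 0; Ȟ^1(U;F) ≅ Z ⊕ Z/2; Ȟ^2(U;F) ≅ 0

nerve simplices:
  A12={q7,q8} A13={q3} A14={q2} A15={q5} A23={q6} A45={q1}
C dims 5,6; δ0: rk 5, SNF 1^4·2
degree 0: 5−5−0 = 0 → Ȟ^0 ≅ 0
degree 1: 6−0−5 = 1 plus torsion [2] → Ȟ^1 ≅ Z ⊕ Z/2
degree 2: 0−0−0 = 0 → Ȟ^2 ≅ 0


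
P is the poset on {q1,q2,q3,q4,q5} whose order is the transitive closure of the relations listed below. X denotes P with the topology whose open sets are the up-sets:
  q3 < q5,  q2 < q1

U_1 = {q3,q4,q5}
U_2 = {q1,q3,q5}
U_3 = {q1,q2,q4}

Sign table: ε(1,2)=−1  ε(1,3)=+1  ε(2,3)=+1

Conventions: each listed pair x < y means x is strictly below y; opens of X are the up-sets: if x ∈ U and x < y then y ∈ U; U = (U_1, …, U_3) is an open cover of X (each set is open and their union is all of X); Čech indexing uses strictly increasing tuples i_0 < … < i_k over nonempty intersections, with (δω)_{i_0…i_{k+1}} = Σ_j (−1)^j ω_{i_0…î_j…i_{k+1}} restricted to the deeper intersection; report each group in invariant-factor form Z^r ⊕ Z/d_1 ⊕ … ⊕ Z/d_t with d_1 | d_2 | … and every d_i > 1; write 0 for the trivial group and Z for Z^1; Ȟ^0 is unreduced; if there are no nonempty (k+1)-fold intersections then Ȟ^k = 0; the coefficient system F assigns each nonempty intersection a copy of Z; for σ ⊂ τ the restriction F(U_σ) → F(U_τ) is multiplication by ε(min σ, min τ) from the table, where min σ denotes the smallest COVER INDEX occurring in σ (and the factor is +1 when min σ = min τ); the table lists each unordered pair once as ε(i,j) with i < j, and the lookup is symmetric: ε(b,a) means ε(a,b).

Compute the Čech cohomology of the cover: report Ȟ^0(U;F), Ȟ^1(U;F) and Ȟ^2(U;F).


Ȟ^0(U;F) ≅ 0,  Ȟ^1(U;F) ≅ Z/2,  Ȟ^2(U;F) ≅ 0

cover nerve:
  U12={q3,q5} U13={q4} U23={q1}
C dims 3,3; δ0: rk 3, SNF 1^2·2
Ȟ^0: (3−3)−0=0 ⇒ 0
Ȟ^1: (3−0)−3=0 plus torsion [2] ⇒ Z/2
Ȟ^2: (0−0)−0=0 ⇒ 0


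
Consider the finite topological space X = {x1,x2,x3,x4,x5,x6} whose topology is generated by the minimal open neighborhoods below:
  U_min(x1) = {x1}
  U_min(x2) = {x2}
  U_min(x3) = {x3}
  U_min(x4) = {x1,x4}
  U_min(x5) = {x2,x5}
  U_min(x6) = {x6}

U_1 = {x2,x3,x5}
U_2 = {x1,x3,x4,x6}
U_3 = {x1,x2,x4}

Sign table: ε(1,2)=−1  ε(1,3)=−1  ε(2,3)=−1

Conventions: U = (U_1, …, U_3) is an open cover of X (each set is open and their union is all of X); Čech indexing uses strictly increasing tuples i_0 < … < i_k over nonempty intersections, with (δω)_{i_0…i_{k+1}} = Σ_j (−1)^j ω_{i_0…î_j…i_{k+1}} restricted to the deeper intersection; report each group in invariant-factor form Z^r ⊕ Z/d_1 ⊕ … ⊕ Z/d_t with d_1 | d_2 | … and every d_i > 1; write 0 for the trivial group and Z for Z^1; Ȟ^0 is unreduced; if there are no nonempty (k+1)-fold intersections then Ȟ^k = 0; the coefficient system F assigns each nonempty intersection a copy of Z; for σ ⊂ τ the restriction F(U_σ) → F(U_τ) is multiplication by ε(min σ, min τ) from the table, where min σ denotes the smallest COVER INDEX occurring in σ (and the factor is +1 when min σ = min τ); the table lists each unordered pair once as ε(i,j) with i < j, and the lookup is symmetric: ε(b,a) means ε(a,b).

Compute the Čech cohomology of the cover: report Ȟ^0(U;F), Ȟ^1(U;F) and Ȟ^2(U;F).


Ȟ^0 ≅ 0, Ȟ^1 ≅ Z/2 and Ȟ^2 ≅ 0

nerve simplices:
  U12={x3} U13={x2} U23={x1,x4}
C dims 3,3; δ0: rk 3, SNF 1^2·2
degree 0: 3−3−0 = 0 → Ȟ^0 ≅ 0
degree 1: 3−0−3 = 0 plus torsion [2] → Ȟ^1 ≅ Z/2
degree 2: 0−0−0 = 0 → Ȟ^2 ≅ 0


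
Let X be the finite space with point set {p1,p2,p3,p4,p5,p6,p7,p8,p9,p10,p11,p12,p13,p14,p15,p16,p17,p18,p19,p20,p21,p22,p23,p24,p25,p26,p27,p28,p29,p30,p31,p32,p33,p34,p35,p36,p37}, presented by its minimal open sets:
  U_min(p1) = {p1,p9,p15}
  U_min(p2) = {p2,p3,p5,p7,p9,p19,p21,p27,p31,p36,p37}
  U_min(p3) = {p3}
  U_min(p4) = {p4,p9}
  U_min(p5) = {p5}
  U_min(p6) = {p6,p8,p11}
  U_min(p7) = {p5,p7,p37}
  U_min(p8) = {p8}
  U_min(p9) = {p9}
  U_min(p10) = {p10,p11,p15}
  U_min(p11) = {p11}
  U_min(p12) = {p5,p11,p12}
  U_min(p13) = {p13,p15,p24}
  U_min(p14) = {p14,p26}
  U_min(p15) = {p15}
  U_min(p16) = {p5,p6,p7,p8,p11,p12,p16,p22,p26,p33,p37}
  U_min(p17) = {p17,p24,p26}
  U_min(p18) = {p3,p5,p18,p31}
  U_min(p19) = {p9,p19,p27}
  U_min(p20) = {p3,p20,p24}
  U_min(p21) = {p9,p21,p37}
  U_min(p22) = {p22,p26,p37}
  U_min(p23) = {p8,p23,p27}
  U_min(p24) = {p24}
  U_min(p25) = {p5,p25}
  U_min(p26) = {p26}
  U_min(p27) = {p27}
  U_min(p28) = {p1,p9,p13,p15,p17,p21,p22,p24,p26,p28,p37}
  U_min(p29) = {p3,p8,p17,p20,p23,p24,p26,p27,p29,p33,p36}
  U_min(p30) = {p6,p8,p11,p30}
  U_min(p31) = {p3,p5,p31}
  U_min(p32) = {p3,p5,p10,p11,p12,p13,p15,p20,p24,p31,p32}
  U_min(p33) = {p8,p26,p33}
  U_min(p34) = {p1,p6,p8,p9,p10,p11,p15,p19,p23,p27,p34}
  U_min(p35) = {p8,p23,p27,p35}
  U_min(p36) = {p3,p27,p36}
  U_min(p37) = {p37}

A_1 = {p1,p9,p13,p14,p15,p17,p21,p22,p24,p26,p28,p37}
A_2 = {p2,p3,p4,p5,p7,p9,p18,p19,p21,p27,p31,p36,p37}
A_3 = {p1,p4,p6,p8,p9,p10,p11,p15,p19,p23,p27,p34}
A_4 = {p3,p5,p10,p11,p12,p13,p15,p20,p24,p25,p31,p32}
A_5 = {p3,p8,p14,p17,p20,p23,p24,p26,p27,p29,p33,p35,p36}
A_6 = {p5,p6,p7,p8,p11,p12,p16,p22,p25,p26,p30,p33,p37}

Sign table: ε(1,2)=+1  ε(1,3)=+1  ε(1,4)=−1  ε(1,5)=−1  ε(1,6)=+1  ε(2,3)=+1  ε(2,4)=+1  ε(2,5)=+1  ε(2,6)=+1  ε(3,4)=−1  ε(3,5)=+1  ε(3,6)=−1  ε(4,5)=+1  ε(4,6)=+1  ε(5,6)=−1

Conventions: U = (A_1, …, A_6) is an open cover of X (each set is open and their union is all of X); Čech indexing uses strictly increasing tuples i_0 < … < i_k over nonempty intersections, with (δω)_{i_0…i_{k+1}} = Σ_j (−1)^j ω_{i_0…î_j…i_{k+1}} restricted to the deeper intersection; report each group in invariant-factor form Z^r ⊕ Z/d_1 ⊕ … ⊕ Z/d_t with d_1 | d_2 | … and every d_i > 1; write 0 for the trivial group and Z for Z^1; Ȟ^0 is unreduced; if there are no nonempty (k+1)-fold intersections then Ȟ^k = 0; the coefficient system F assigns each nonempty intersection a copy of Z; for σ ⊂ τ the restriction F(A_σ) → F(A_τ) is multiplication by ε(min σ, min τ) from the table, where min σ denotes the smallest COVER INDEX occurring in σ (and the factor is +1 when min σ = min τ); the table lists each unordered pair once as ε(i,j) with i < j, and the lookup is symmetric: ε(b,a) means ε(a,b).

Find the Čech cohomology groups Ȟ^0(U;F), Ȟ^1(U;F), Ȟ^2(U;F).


nonempty intersections:
  A12={p9,p21,p37} A13={p1,p9,p15} A14={p13,p15,p24} A15={p14,p17,p24,p26} A16={p22,p26,p37} A23={p4,p9,p19,p27} A24={p3,p5,p31} A25={p3,p27,p36} A26={p5,p7,p37} A34={p10,p11,p15} A35={p8,p23,p27} A36={p6,p8,p11} A45={p3,p20,p24} A46={p5,p11,p12,p25} A56={p8,p26,p33}
  A123={p9} A126={p37} A134={p15} A145={p24} A156={p26} A235={p27} A245={p3} A246={p5} A346={p11} A356={p8}
C dims 6,15,10; δ0: rk 6, SNF 1^5·2; δ1: rk 9, SNF 1^9
Ȟ^0: (6−6)−0=0 ⇒ 0
Ȟ^1: (15−9)−6=0 plus torsion [2] ⇒ Z/2
Ȟ^2: (10−0)−9=1 ⇒ Z

Ȟ^0 = 0, Ȟ^1 = Z/2, Ȟ^2 = Z


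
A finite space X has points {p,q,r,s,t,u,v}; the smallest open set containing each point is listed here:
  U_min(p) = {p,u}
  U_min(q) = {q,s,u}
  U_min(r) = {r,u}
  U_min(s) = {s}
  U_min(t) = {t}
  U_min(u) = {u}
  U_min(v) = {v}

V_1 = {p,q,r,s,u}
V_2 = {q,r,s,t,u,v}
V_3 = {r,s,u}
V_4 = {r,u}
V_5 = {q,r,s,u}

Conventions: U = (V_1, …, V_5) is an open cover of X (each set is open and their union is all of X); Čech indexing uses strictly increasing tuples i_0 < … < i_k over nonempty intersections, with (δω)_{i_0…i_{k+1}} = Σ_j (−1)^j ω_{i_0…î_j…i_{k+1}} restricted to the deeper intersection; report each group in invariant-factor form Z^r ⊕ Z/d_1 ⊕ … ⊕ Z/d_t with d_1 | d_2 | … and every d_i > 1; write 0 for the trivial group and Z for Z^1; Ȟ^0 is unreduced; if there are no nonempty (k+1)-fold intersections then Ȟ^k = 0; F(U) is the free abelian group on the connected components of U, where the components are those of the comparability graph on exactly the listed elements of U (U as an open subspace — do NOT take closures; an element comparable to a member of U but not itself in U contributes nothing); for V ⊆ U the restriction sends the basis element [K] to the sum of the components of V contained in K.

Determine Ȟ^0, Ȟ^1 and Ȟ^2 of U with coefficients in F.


Ȟ^0(U;F) ≅ Z^3,  Ȟ^1(U;F) ≅ 0,  Ȟ^2(U;F) ≅ 0

cover nerve:
  V12={q,r,s,u} V13={r,s,u} V14={r,u} V15={q,r,s,u} V23={r,s,u} V24={r,u} V25={q,r,s,u} V34={r,u} V35={r,s,u} V45={r,u}
  V123={r,s,u} V124={r,u} V125={q,r,s,u} V134={r,u} V135={r,s,u} V145={r,u} V234={r,u} V235={r,s,u} V245={r,u} V345={r,u}
  V1234={r,u} V1235={r,s,u} V1245={r,u} V1345={r,u} V2345={r,u}
  V12345={r,u}
components per intersection:
  V1: {p,q,r,s,u}
  V2: {q,r,s,u} {t} {v}
  V3: {r,u} {s}
  V4: {r,u}
  V5: {q,r,s,u}
  V12: {q,r,s,u}
  V13: {r,u} {s}
  V14: {r,u}
  V15: {q,r,s,u}
  V23: {r,u} {s}
  V24: {r,u}
  V25: {q,r,s,u}
  V34: {r,u}
  V35: {r,u} {s}
  V45: {r,u}
  V123: {r,u} {s}
  V124: {r,u}
  V125: {q,r,s,u}
  V134: {r,u}
  V135: {r,u} {s}
  V145: {r,u}
  V234: {r,u}
  V235: {r,u} {s}
  V245: {r,u}
  V345: {r,u}
  V1234: {r,u}
  V1235: {r,u} {s}
  V1245: {r,u}
  V1345: {r,u}
  V2345: {r,u}
  V12345: {r,u}
C dims 8,13,13,6; δ0: rk 5, SNF 1^5; δ1: rk 8, SNF 1^8; δ2: rk 5, SNF 1^5
Ȟ^0: (8−5)−0=3 ⇒ Z^3
Ȟ^1: (13−8)−5=0 ⇒ 0
Ȟ^2: (13−5)−8=0 ⇒ 0


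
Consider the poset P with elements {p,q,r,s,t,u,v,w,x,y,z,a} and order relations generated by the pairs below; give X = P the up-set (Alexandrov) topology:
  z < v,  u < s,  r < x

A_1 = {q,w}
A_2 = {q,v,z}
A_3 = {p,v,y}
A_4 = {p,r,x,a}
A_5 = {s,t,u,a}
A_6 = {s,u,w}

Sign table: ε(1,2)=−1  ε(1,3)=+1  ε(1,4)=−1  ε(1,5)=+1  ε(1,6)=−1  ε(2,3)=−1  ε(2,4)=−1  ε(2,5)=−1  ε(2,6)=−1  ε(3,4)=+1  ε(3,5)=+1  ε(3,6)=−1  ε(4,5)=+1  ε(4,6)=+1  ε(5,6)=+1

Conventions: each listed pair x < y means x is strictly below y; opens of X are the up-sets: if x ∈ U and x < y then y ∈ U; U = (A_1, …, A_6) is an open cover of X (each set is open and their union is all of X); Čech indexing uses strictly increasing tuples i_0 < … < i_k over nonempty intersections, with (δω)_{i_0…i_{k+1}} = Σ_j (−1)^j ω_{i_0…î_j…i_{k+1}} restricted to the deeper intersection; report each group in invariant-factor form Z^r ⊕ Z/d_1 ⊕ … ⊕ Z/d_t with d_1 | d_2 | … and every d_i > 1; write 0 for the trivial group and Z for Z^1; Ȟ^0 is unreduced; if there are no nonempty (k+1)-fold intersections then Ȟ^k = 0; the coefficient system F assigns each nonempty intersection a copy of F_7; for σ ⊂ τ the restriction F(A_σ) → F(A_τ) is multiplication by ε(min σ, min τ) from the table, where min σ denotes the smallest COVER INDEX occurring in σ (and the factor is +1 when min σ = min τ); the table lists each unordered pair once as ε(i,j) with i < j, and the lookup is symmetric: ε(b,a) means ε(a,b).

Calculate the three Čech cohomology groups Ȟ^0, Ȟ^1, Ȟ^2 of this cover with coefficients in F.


Ȟ^0 = 0,  Ȟ^1 = 0,  Ȟ^2 = 0

cover nerve:
  A12={q} A16={w} A23={v} A34={p} A45={a} A56={s,u}
C dims 6,6; δ0: rk_F7 6
Ȟ^0: (6−6)−0=0 ⇒ 0
Ȟ^1: (6−0)−6=0 ⇒ 0
Ȟ^2: (0−0)−0=0 ⇒ 0


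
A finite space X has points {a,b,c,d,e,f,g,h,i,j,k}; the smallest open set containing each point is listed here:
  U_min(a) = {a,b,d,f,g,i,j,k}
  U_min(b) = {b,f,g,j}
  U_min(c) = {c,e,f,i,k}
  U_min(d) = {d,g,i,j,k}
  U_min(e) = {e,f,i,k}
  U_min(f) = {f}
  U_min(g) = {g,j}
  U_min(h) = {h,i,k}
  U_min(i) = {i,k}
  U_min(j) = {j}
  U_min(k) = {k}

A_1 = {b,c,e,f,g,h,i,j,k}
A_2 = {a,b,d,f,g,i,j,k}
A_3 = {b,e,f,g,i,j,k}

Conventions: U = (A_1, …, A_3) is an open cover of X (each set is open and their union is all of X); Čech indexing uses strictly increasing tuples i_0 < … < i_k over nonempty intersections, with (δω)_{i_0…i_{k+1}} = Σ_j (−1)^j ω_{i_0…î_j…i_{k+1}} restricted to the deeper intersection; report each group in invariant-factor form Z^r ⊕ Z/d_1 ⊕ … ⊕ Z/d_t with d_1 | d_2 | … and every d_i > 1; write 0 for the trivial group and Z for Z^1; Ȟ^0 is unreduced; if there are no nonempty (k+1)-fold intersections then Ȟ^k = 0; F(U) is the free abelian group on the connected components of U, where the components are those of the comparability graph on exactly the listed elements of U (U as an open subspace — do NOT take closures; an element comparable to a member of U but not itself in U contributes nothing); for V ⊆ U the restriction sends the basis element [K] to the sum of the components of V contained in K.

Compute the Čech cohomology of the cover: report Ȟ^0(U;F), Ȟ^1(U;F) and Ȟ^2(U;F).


nonempty overlaps:
  A12={b,f,g,i,j,k} A13={b,e,f,g,i,j,k} A23={b,f,g,i,j,k}
  A123={b,f,g,i,j,k}
components per intersection:
  A1: {b,c,e,f,g,h,i,j,k}
  A2: {a,b,d,f,g,i,j,k}
  A3: {b,e,f,g,i,j,k}
  A12: {b,f,g,j} {i,k}
  A13: {b,e,f,g,i,j,k}
  A23: {b,f,g,j} {i,k}
  A123: {b,f,g,j} {i,k}
C dims 3,5,2; δ0: rk 2, SNF 1^2; δ1: rk 2, SNF 1^2
degree 0: 3−2−0 = 1 → Ȟ^0 ≅ Z
degree 1: 5−2−2 = 1 → Ȟ^1 ≅ Z
degree 2: 2−0−2 = 0 → Ȟ^2 ≅ 0

Ȟ^0 ≅ Z,  Ȟ^1 ≅ Z,  Ȟ^2 ≅ 0


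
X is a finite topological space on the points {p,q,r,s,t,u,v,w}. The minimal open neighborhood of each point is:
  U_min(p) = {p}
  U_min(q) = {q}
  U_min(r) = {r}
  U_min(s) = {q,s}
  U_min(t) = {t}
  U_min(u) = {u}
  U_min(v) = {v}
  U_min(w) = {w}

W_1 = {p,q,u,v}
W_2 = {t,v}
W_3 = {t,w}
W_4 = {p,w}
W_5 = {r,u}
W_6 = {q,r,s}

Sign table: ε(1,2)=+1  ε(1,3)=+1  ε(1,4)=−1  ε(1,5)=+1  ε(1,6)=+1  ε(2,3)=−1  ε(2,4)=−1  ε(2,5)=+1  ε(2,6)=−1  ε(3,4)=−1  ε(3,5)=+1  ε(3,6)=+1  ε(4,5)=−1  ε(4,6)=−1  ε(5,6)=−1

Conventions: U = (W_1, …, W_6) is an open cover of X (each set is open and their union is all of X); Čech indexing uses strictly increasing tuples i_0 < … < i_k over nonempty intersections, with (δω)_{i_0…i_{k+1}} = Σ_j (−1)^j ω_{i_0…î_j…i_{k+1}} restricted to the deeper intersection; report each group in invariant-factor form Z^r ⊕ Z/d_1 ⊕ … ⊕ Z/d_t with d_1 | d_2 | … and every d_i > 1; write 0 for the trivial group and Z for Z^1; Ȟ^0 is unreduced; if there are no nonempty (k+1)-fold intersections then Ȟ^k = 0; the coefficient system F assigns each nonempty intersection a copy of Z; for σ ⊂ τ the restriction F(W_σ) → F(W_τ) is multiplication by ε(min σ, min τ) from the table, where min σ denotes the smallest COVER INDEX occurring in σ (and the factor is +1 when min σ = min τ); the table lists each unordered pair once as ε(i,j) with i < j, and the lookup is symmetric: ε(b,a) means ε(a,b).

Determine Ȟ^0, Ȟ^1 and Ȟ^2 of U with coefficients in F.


Ȟ^0(U;F) ≅ 0, Ȟ^1(U;F) ≅ Z ⊕ Z/2 and Ȟ^2(U;F) ≅ 0

nerve simplices:
  W12={v} W14={p} W15={u} W16={q} W23={t} W34={w} W56={r}
C dims 6,7; δ0: rk 6, SNF 1^5·2
degree 0: 6−6−0 = 0 → Ȟ^0 ≅ 0
degree 1: 7−0−6 = 1 plus torsion [2] → Ȟ^1 ≅ Z ⊕ Z/2
degree 2: 0−0−0 = 0 → Ȟ^2 ≅ 0


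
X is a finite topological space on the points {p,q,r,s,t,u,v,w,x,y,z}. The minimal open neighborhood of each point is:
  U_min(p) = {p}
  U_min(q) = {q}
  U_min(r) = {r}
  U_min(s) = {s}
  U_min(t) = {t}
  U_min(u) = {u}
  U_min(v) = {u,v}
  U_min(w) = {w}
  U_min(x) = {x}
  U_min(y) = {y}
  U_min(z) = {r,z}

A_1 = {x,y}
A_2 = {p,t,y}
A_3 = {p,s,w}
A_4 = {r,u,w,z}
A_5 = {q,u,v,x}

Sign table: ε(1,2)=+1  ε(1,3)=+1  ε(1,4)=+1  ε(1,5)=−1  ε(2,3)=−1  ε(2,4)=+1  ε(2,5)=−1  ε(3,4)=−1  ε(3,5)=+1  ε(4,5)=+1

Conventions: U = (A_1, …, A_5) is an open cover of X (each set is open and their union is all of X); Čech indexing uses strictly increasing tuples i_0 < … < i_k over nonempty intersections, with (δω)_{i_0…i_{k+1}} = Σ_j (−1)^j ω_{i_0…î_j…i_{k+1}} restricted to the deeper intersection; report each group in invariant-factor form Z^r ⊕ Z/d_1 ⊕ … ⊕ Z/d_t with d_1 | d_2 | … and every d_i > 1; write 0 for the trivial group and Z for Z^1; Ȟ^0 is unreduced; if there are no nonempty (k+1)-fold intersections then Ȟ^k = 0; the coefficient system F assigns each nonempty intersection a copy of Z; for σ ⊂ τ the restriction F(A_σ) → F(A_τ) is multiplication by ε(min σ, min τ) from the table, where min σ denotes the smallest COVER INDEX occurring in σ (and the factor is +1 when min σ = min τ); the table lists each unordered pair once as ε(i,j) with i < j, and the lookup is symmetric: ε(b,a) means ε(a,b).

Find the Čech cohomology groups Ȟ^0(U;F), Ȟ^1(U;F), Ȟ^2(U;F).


nonempty overlaps:
  A12={y} A15={x} A23={p} A34={w} A45={u}
C dims 5,5; δ0: rk 5, SNF 1^4·2
degree 0: 5−5−0 = 0 → Ȟ^0 ≅ 0
degree 1: 5−0−5 = 0 plus torsion [2] → Ȟ^1 ≅ Z/2
degree 2: 0−0−0 = 0 → Ȟ^2 ≅ 0

Ȟ^0 ≅ 0, Ȟ^1 ≅ Z/2 and Ȟ^2 ≅ 0


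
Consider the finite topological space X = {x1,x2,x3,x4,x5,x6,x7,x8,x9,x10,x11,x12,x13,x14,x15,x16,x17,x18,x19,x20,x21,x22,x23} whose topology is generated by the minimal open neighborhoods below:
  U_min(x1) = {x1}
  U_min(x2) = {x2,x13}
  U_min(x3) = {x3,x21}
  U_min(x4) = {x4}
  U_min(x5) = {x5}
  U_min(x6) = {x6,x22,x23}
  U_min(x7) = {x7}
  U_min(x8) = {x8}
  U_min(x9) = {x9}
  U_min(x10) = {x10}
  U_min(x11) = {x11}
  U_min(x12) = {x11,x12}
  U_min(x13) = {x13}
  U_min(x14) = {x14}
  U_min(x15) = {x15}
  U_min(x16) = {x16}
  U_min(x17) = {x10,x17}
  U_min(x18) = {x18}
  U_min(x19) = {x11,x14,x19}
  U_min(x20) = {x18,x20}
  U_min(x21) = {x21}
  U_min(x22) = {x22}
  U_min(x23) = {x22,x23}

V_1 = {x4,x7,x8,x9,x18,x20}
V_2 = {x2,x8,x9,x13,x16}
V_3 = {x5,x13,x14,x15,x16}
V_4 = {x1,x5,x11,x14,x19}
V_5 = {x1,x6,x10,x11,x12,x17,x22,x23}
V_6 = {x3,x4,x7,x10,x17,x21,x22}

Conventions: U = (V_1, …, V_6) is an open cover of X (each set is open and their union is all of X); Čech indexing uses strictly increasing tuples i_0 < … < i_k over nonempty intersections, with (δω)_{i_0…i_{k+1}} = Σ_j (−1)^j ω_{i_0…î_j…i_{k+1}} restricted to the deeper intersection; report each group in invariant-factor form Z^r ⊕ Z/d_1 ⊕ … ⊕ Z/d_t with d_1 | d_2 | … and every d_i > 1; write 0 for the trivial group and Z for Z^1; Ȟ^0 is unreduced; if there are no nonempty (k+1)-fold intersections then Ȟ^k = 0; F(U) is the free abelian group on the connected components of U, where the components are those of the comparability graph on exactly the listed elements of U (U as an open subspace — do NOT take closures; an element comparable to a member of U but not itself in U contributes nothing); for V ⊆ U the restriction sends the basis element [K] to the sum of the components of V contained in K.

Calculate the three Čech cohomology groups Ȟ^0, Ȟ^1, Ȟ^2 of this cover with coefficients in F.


Ȟ^0 ≅ Z^14, Ȟ^1 ≅ 0 and Ȟ^2 ≅ 0

nerve of the cover:
  V12={x8,x9} V16={x4,x7} V23={x13,x16} V34={x5,x14} V45={x1,x11} V56={x10,x17,x22}
components per intersection:
  V1: {x4} {x7} {x8} {x9} {x18,x20}
  V2: {x2,x13} {x8} {x9} {x16}
  V3: {x5} {x13} {x14} {x15} {x16}
  V4: {x1} {x5} {x11,x14,x19}
  V5: {x1} {x6,x22,x23} {x10,x17} {x11,x12}
  V6: {x3,x21} {x4} {x7} {x10,x17} {x22}
  V12: {x8} {x9}
  V16: {x4} {x7}
  V23: {x13} {x16}
  V34: {x5} {x14}
  V45: {x1} {x11}
  V56: {x10,x17} {x22}
C dims 26,12; δ0: rk 12, SNF 1^12
Ȟ^0 = (26 − 12) − 0 = 14, so Ȟ^0 ≅ Z^14
Ȟ^1 = (12 − 0) − 12 = 0, so Ȟ^1 ≅ 0
Ȟ^2 = (0 − 0) − 0 = 0, so Ȟ^2 ≅ 0


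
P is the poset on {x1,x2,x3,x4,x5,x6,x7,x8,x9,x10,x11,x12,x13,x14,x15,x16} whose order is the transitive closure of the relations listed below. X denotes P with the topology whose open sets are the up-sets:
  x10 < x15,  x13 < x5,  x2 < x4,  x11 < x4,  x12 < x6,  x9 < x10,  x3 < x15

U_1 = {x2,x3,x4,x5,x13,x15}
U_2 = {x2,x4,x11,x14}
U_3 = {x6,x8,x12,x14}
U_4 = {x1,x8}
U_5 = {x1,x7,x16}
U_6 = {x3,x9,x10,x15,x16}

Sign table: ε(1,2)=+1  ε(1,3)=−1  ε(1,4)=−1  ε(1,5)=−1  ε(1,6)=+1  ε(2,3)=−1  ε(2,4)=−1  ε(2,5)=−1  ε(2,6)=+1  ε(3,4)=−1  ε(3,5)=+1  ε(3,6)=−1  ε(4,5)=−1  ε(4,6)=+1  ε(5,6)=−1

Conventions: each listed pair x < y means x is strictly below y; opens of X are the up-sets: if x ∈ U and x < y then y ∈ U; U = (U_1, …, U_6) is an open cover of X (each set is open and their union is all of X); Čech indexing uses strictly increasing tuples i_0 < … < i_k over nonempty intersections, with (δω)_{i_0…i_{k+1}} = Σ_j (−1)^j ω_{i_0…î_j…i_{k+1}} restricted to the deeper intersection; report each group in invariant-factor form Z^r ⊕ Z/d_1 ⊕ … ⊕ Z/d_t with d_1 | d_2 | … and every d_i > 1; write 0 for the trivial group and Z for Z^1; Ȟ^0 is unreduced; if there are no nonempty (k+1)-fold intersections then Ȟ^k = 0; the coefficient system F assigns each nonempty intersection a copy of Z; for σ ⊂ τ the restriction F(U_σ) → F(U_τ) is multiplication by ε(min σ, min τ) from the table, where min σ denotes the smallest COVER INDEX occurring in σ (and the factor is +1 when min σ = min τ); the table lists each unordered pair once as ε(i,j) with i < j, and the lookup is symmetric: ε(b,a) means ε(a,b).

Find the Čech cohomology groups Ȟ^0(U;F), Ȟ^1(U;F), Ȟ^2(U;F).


Ȟ^0 ≅ Z,  Ȟ^1 ≅ Z,  Ȟ^2 ≅ 0

cover nerve:
  U12={x2,x4} U16={x3,x15} U23={x14} U34={x8} U45={x1} U56={x16}
C dims 6,6; δ0: rk 5, SNF 1^5
Ȟ^0: (6−5)−0=1 ⇒ Z
Ȟ^1: (6−0)−5=1 ⇒ Z
Ȟ^2: (0−0)−0=0 ⇒ 0


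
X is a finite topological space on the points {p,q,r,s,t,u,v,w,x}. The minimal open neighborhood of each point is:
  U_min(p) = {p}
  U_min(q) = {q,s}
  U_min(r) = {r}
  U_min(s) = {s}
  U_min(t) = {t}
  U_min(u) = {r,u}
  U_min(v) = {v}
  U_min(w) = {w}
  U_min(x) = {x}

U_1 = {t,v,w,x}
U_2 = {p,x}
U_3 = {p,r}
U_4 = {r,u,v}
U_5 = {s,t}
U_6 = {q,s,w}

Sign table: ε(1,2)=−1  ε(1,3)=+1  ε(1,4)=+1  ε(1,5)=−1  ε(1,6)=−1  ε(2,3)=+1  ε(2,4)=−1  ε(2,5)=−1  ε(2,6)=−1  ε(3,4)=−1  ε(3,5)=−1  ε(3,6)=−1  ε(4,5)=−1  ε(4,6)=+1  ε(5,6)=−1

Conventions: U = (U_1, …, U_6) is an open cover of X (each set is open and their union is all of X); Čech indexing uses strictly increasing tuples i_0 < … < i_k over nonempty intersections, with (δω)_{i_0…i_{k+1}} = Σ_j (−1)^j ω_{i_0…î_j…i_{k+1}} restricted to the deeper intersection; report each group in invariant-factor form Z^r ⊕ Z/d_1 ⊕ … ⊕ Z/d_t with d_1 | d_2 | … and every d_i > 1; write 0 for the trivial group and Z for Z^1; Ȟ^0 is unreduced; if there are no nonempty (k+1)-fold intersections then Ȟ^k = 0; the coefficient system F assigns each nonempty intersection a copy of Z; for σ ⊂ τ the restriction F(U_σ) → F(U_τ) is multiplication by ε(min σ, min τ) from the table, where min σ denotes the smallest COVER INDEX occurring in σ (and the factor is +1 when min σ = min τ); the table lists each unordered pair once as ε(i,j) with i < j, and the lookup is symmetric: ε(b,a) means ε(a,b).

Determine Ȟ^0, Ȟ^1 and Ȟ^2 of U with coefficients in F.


nonempty overlaps:
  U12={x} U14={v} U15={t} U16={w} U23={p} U34={r} U56={s}
C dims 6,7; δ0: rk 6, SNF 1^5·2
degree 0: 6−6−0 = 0 → Ȟ^0 ≅ 0
degree 1: 7−0−6 = 1 plus torsion [2] → Ȟ^1 ≅ Z ⊕ Z/2
degree 2: 0−0−0 = 0 → Ȟ^2 ≅ 0

Ȟ^0 = 0,  Ȟ^1 = Z ⊕ Z/2,  Ȟ^2 = 0
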